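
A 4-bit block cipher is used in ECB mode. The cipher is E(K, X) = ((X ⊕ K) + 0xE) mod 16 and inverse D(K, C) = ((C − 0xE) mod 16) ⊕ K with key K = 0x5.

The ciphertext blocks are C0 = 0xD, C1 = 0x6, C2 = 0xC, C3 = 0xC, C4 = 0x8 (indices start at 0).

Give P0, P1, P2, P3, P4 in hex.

ECB decryption: P_i = D(K, C_i).
P0: D(K, 0xD) = 0xA.
P1: D(K, 0x6) = 0xD.
P2: D(K, 0xC) = 0xB.
P3: D(K, 0xC) = 0xB.
P4: D(K, 0x8) = 0xF.

P0 = 0xA, P1 = 0xD, P2 = 0xB, P3 = 0xB, P4 = 0xF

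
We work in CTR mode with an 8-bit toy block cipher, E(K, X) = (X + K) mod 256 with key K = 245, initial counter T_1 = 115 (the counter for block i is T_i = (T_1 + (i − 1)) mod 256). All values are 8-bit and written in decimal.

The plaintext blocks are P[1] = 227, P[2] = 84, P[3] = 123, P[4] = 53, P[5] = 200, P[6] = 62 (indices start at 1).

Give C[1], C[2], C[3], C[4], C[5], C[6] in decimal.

CTR encryption: S_i = E(K, T_i) where T_i is the counter for block i; C_i = P_i ⊕ S_i.
C[1]: T = 115, S = E(K, T) = 104; 227 ⊕ 104 = 139.
C[2]: T = 116, S = E(K, T) = 105; 84 ⊕ 105 = 61.
C[3]: T = 117, S = E(K, T) = 106; 123 ⊕ 106 = 17.
C[4]: T = 118, S = E(K, T) = 107; 53 ⊕ 107 = 94.
C[5]: T = 119, S = E(K, T) = 108; 200 ⊕ 108 = 164.
C[6]: T = 120, S = E(K, T) = 109; 62 ⊕ 109 = 83.

C[1] = 139, C[2] = 61, C[3] = 17, C[4] = 94, C[5] = 164, C[6] = 83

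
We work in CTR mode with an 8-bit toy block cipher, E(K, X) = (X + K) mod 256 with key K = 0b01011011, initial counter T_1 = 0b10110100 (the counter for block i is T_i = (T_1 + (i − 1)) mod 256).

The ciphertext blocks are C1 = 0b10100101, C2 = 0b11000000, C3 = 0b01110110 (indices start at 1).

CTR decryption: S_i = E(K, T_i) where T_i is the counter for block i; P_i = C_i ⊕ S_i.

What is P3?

P3: T = 0b10110110, S = E(K, T) = 0b00010001; 0b01110110 ⊕ 0b00010001 = 0b01100111.

P3 = 0b01100111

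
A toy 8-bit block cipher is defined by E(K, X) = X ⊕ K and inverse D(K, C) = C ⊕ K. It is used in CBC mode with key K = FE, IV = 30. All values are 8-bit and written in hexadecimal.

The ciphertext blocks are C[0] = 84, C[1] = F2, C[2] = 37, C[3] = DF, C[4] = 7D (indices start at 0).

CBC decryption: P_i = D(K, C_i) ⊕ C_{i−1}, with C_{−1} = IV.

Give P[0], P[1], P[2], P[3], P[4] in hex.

P[0] = 4A, P[1] = 88, P[2] = 3B, P[3] = 16, P[4] = 5C

P[0]: D(K, 84) = 7A; 7A ⊕ 30 = 4A.
P[1]: D(K, F2) = 0C; 0C ⊕ 84 = 88.
P[2]: D(K, 37) = C9; C9 ⊕ F2 = 3B.
P[3]: D(K, DF) = 21; 21 ⊕ 37 = 16.
P[4]: D(K, 7D) = 83; 83 ⊕ DF = 5C.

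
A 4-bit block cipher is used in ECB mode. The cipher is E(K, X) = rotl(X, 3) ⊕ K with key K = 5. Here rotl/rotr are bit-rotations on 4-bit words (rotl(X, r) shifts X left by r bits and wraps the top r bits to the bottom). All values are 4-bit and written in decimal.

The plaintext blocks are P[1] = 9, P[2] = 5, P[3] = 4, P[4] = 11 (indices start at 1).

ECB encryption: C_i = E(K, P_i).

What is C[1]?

C[1]: E(K, 9) = 9.

C[1] = 9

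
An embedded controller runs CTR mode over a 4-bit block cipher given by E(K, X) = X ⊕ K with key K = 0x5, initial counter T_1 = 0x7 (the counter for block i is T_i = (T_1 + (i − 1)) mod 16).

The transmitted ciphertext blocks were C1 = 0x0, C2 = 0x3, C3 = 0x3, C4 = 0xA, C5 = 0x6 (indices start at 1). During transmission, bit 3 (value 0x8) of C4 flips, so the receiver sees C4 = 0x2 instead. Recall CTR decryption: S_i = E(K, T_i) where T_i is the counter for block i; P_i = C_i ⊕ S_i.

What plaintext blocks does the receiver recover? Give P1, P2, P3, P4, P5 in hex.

Only C4 changed, to 0x2. In CTR, a change in C_i flips the same bit in P_i only; the keystream is unaffected. Decrypting the received ciphertext:
P1: T = 0x7, S = E(K, T) = 0x2; 0x0 ⊕ 0x2 = 0x2.
P2: T = 0x8, S = E(K, T) = 0xD; 0x3 ⊕ 0xD = 0xE.
P3: T = 0x9, S = E(K, T) = 0xC; 0x3 ⊕ 0xC = 0xF.
P4: T = 0xA, S = E(K, T) = 0xF; 0x2 ⊕ 0xF = 0xD.
P5: T = 0xB, S = E(K, T) = 0xE; 0x6 ⊕ 0xE = 0x8.
Blocks that differ from the original plaintext: P4.

P1 = 0x2, P2 = 0xE, P3 = 0xF, P4 = 0xD, P5 = 0x8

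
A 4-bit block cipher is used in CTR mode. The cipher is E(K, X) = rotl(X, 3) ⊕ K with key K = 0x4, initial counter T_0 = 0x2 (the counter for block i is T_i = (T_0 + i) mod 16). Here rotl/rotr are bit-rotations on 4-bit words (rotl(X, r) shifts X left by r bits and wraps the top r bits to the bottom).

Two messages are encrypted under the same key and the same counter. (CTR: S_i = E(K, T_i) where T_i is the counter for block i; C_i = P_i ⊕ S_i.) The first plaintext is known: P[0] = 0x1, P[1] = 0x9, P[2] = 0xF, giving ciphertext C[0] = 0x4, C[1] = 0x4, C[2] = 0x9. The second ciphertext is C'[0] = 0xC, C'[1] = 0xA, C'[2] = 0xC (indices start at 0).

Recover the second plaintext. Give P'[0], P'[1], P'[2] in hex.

In CTR with a reused counter, both messages share the same keystream S_i, so C_i ⊕ C'_i = P_i ⊕ P'_i and thus P'_i = P_i ⊕ C_i ⊕ C'_i.
P'[0]: 0x1 ⊕ 0x4 ⊕ 0xC = 0x9.
P'[1]: 0x9 ⊕ 0x4 ⊕ 0xA = 0x7.
P'[2]: 0xF ⊕ 0x9 ⊕ 0xC = 0xA.

P'[0] = 0x9, P'[1] = 0x7, P'[2] = 0xA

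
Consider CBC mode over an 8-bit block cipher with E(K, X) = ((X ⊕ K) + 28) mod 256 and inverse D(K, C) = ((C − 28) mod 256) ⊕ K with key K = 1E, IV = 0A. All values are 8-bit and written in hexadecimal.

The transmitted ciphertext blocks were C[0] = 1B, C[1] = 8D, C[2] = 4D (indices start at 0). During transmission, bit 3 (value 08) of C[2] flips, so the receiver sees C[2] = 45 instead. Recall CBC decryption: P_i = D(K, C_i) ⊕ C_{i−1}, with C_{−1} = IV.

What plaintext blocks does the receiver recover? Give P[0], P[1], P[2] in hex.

Only C[2] changed, to 45. In CBC, a change in C_i garbles P_i and flips the same bit in P_{i+1}. Decrypting the received ciphertext:
P[0]: D(K, 1B) = ED; ED ⊕ 0A = E7.
P[1]: D(K, 8D) = 7B; 7B ⊕ 1B = 60.
P[2]: D(K, 45) = 03; 03 ⊕ 8D = 8E.
Blocks that differ from the original plaintext: P[2].

P[0] = E7, P[1] = 60, P[2] = 8E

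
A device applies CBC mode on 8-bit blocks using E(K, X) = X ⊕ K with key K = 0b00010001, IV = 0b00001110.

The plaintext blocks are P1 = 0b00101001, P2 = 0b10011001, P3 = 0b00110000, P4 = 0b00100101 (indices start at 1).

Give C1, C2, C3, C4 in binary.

C1 = 0b00110110, C2 = 0b10111110, C3 = 0b10011111, C4 = 0b10101011

CBC encryption: C_i = E(K, P_i ⊕ C_{i−1}), with C_{0} = IV.
C1: P1 ⊕ 0b00001110 = 0b00100111; E(K, 0b00100111) = 0b00110110.
C2: P2 ⊕ 0b00110110 = 0b10101111; E(K, 0b10101111) = 0b10111110.
C3: P3 ⊕ 0b10111110 = 0b10001110; E(K, 0b10001110) = 0b10011111.
C4: P4 ⊕ 0b10011111 = 0b10111010; E(K, 0b10111010) = 0b10101011.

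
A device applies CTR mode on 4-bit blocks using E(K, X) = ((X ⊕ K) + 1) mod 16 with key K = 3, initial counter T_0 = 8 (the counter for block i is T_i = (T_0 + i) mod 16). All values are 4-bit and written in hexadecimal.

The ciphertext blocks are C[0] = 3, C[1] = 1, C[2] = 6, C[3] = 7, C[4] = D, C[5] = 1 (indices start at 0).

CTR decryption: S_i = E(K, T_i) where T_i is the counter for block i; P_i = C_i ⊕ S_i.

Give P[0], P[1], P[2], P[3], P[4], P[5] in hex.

P[0] = F, P[1] = A, P[2] = C, P[3] = E, P[4] = D, P[5] = E

P[0]: T = 8, S = E(K, T) = C; 3 ⊕ C = F.
P[1]: T = 9, S = E(K, T) = B; 1 ⊕ B = A.
P[2]: T = A, S = E(K, T) = A; 6 ⊕ A = C.
P[3]: T = B, S = E(K, T) = 9; 7 ⊕ 9 = E.
P[4]: T = C, S = E(K, T) = 0; D ⊕ 0 = D.
P[5]: T = D, S = E(K, T) = F; 1 ⊕ F = E.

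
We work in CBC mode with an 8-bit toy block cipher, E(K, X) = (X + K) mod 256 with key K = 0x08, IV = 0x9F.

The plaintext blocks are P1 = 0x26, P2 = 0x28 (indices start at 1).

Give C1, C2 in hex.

C1 = 0xC1, C2 = 0xF1

CBC encryption: C_i = E(K, P_i ⊕ C_{i−1}), with C_{0} = IV.
C1: P1 ⊕ 0x9F = 0xB9; E(K, 0xB9) = 0xC1.
C2: P2 ⊕ 0xC1 = 0xE9; E(K, 0xE9) = 0xF1.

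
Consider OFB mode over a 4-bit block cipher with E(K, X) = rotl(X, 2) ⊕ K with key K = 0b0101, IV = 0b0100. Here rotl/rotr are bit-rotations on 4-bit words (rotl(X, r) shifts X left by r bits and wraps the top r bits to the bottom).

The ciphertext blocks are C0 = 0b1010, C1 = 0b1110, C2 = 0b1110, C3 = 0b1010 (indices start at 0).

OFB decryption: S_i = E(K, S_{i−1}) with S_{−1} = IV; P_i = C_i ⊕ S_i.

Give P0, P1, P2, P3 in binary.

P0: S = E(K, 0b0100) = 0b0100; 0b1010 ⊕ 0b0100 = 0b1110.
P1: S = E(K, 0b0100) = 0b0100; 0b1110 ⊕ 0b0100 = 0b1010.
P2: S = E(K, 0b0100) = 0b0100; 0b1110 ⊕ 0b0100 = 0b1010.
P3: S = E(K, 0b0100) = 0b0100; 0b1010 ⊕ 0b0100 = 0b1110.

P0 = 0b1110, P1 = 0b1010, P2 = 0b1010, P3 = 0b1110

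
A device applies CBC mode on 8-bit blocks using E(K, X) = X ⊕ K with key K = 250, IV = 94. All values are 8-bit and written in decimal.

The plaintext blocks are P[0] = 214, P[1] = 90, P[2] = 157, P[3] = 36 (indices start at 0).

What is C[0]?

CBC encryption: C_i = E(K, P_i ⊕ C_{i−1}), with C_{−1} = IV.
C[0]: P[0] ⊕ 94 = 136; E(K, 136) = 114.

C[0] = 114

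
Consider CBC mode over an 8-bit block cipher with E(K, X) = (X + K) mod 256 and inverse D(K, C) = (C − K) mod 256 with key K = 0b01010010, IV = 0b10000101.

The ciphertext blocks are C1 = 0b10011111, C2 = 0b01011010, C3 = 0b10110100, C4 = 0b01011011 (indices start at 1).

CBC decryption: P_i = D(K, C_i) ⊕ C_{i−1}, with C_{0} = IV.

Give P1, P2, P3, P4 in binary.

P1 = 0b11001000, P2 = 0b10010111, P3 = 0b00111000, P4 = 0b10111101

P1: D(K, 0b10011111) = 0b01001101; 0b01001101 ⊕ 0b10000101 = 0b11001000.
P2: D(K, 0b01011010) = 0b00001000; 0b00001000 ⊕ 0b10011111 = 0b10010111.
P3: D(K, 0b10110100) = 0b01100010; 0b01100010 ⊕ 0b01011010 = 0b00111000.
P4: D(K, 0b01011011) = 0b00001001; 0b00001001 ⊕ 0b10110100 = 0b10111101.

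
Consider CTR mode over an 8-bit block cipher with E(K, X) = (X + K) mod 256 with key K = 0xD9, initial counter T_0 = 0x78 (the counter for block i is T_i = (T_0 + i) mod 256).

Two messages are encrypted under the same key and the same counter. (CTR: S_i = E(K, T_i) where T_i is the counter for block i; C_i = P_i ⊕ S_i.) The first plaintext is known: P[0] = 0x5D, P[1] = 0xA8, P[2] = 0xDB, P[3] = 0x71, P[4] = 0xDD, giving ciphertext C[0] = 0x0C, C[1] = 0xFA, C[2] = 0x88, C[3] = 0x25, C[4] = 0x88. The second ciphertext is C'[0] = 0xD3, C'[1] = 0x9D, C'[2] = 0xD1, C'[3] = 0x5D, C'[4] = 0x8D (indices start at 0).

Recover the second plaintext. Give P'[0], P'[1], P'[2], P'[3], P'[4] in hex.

P'[0] = 0x82, P'[1] = 0xCF, P'[2] = 0x82, P'[3] = 0x09, P'[4] = 0xD8

In CTR with a reused counter, both messages share the same keystream S_i, so C_i ⊕ C'_i = P_i ⊕ P'_i and thus P'_i = P_i ⊕ C_i ⊕ C'_i.
P'[0]: 0x5D ⊕ 0x0C ⊕ 0xD3 = 0x82.
P'[1]: 0xA8 ⊕ 0xFA ⊕ 0x9D = 0xCF.
P'[2]: 0xDB ⊕ 0x88 ⊕ 0xD1 = 0x82.
P'[3]: 0x71 ⊕ 0x25 ⊕ 0x5D = 0x09.
P'[4]: 0xDD ⊕ 0x88 ⊕ 0x8D = 0xD8.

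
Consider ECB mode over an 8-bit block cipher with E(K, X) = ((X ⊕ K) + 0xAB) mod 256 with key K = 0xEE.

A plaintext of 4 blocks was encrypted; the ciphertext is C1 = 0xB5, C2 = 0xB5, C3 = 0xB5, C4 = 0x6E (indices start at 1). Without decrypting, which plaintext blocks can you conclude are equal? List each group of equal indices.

ECB encrypts each block independently with the same key, so equal ciphertext blocks imply equal plaintext blocks.
C1 = C2 = C3 = 0xB5, so P1 = P2 = P3.

P1 = P2 = P3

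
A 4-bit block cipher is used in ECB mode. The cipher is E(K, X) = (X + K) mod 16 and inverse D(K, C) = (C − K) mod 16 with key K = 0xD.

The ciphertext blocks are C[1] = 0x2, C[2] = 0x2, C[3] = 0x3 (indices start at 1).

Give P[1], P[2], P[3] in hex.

P[1] = 0x5, P[2] = 0x5, P[3] = 0x6

ECB decryption: P_i = D(K, C_i).
P[1]: D(K, 0x2) = 0x5.
P[2]: D(K, 0x2) = 0x5.
P[3]: D(K, 0x3) = 0x6.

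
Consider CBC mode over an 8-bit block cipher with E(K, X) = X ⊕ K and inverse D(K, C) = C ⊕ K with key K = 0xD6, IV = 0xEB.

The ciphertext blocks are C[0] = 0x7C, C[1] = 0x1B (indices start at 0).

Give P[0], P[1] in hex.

CBC decryption: P_i = D(K, C_i) ⊕ C_{i−1}, with C_{−1} = IV.
P[0]: D(K, 0x7C) = 0xAA; 0xAA ⊕ 0xEB = 0x41.
P[1]: D(K, 0x1B) = 0xCD; 0xCD ⊕ 0x7C = 0xB1.

P[0] = 0x41, P[1] = 0xB1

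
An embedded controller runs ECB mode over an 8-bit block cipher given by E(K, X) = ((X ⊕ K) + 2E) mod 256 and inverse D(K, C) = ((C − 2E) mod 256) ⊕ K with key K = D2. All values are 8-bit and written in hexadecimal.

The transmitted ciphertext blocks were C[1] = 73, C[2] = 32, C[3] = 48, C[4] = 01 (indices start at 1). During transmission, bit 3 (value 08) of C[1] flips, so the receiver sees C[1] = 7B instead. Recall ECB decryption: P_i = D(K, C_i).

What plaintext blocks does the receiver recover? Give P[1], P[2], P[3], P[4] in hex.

P[1] = 9F, P[2] = D6, P[3] = C8, P[4] = 01

Only C[1] changed, to 7B. In ECB, a change in C_i affects only P_i. Decrypting the received ciphertext:
P[1]: D(K, 7B) = 9F.
P[2]: D(K, 32) = D6.
P[3]: D(K, 48) = C8.
P[4]: D(K, 01) = 01.
Blocks that differ from the original plaintext: P[1].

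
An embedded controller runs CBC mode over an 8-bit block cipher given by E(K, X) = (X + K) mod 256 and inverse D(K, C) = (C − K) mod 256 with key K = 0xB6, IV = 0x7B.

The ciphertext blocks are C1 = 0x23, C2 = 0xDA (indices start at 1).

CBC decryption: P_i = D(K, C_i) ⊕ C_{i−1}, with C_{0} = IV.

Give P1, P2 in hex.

P1 = 0x16, P2 = 0x07

P1: D(K, 0x23) = 0x6D; 0x6D ⊕ 0x7B = 0x16.
P2: D(K, 0xDA) = 0x24; 0x24 ⊕ 0x23 = 0x07.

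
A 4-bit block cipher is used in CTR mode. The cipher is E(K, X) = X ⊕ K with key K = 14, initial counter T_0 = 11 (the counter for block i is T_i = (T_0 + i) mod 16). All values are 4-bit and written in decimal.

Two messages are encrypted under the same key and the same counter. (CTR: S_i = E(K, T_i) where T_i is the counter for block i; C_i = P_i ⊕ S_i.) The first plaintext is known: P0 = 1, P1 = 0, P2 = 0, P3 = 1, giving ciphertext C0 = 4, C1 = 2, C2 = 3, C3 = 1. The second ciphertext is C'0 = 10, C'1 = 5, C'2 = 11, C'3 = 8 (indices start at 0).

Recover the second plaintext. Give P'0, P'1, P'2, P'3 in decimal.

P'0 = 15, P'1 = 7, P'2 = 8, P'3 = 8

In CTR with a reused counter, both messages share the same keystream S_i, so C_i ⊕ C'_i = P_i ⊕ P'_i and thus P'_i = P_i ⊕ C_i ⊕ C'_i.
P'0: 1 ⊕ 4 ⊕ 10 = 15.
P'1: 0 ⊕ 2 ⊕ 5 = 7.
P'2: 0 ⊕ 3 ⊕ 11 = 8.
P'3: 1 ⊕ 1 ⊕ 8 = 8.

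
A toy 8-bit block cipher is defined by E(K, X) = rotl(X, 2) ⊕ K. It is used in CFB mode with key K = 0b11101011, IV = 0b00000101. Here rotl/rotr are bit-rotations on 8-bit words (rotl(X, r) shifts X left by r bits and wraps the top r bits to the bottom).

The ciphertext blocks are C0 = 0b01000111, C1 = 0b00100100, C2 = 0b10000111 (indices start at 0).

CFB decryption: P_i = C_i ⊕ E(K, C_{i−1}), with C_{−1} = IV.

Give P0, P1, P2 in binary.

P0 = 0b10111000, P1 = 0b11010010, P2 = 0b11111100

P0: E(K, 0b00000101) = 0b11111111; 0b01000111 ⊕ 0b11111111 = 0b10111000.
P1: E(K, 0b01000111) = 0b11110110; 0b00100100 ⊕ 0b11110110 = 0b11010010.
P2: E(K, 0b00100100) = 0b01111011; 0b10000111 ⊕ 0b01111011 = 0b11111100.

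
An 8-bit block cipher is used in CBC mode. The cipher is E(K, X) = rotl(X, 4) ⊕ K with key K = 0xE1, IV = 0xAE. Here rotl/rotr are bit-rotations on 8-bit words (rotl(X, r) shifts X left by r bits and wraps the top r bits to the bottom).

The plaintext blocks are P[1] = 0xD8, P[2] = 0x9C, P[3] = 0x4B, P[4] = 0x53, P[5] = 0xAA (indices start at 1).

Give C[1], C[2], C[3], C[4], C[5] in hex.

C[1] = 0x86, C[2] = 0x40, C[3] = 0x51, C[4] = 0xC1, C[5] = 0x57

CBC encryption: C_i = E(K, P_i ⊕ C_{i−1}), with C_{0} = IV.
C[1]: P[1] ⊕ 0xAE = 0x76; E(K, 0x76) = 0x86.
C[2]: P[2] ⊕ 0x86 = 0x1A; E(K, 0x1A) = 0x40.
C[3]: P[3] ⊕ 0x40 = 0x0B; E(K, 0x0B) = 0x51.
C[4]: P[4] ⊕ 0x51 = 0x02; E(K, 0x02) = 0xC1.
C[5]: P[5] ⊕ 0xC1 = 0x6B; E(K, 0x6B) = 0x57.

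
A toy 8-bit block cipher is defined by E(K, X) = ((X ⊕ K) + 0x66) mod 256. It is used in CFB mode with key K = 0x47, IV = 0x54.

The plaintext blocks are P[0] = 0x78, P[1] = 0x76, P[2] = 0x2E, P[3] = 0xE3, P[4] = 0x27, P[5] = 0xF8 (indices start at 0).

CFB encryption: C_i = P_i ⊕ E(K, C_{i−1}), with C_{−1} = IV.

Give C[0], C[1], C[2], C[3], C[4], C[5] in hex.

C[0]: E(K, 0x54) = 0x79; 0x78 ⊕ 0x79 = 0x01.
C[1]: E(K, 0x01) = 0xAC; 0x76 ⊕ 0xAC = 0xDA.
C[2]: E(K, 0xDA) = 0x03; 0x2E ⊕ 0x03 = 0x2D.
C[3]: E(K, 0x2D) = 0xD0; 0xE3 ⊕ 0xD0 = 0x33.
C[4]: E(K, 0x33) = 0xDA; 0x27 ⊕ 0xDA = 0xFD.
C[5]: E(K, 0xFD) = 0x20; 0xF8 ⊕ 0x20 = 0xD8.

C[0] = 0x01, C[1] = 0xDA, C[2] = 0x2D, C[3] = 0x33, C[4] = 0xFD, C[5] = 0xD8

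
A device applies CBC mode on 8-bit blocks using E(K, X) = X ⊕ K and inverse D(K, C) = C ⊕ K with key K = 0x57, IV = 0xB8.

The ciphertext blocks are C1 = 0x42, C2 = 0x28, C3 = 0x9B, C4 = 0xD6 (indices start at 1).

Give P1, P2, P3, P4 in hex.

P1 = 0xAD, P2 = 0x3D, P3 = 0xE4, P4 = 0x1A

CBC decryption: P_i = D(K, C_i) ⊕ C_{i−1}, with C_{0} = IV.
P1: D(K, 0x42) = 0x15; 0x15 ⊕ 0xB8 = 0xAD.
P2: D(K, 0x28) = 0x7F; 0x7F ⊕ 0x42 = 0x3D.
P3: D(K, 0x9B) = 0xCC; 0xCC ⊕ 0x28 = 0xE4.
P4: D(K, 0xD6) = 0x81; 0x81 ⊕ 0x9B = 0x1A.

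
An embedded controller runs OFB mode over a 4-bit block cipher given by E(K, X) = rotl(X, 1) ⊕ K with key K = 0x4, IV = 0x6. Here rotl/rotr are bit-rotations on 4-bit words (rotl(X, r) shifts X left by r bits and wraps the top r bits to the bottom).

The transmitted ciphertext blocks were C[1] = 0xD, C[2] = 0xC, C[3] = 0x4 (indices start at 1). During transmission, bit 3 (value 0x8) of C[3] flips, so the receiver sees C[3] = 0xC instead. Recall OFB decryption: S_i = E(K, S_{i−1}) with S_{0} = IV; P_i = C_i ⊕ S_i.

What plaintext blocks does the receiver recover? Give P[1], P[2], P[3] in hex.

Only C[3] changed, to 0xC. In OFB, a change in C_i flips the same bit in P_i only; the keystream is unaffected. Decrypting the received ciphertext:
P[1]: S = E(K, 0x6) = 0x8; 0xD ⊕ 0x8 = 0x5.
P[2]: S = E(K, 0x8) = 0x5; 0xC ⊕ 0x5 = 0x9.
P[3]: S = E(K, 0x5) = 0xE; 0xC ⊕ 0xE = 0x2.
Blocks that differ from the original plaintext: P[3].

P[1] = 0x5, P[2] = 0x9, P[3] = 0x2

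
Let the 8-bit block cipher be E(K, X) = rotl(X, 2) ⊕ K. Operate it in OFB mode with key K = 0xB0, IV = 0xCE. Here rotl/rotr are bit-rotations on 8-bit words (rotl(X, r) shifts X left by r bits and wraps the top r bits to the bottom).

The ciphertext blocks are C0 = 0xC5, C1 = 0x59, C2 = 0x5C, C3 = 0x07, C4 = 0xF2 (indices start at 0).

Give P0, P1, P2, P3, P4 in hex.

OFB decryption: S_i = E(K, S_{i−1}) with S_{−1} = IV; P_i = C_i ⊕ S_i.
P0: S = E(K, 0xCE) = 0x8B; 0xC5 ⊕ 0x8B = 0x4E.
P1: S = E(K, 0x8B) = 0x9E; 0x59 ⊕ 0x9E = 0xC7.
P2: S = E(K, 0x9E) = 0xCA; 0x5C ⊕ 0xCA = 0x96.
P3: S = E(K, 0xCA) = 0x9B; 0x07 ⊕ 0x9B = 0x9C.
P4: S = E(K, 0x9B) = 0xDE; 0xF2 ⊕ 0xDE = 0x2C.

P0 = 0x4E, P1 = 0xC7, P2 = 0x96, P3 = 0x9C, P4 = 0x2C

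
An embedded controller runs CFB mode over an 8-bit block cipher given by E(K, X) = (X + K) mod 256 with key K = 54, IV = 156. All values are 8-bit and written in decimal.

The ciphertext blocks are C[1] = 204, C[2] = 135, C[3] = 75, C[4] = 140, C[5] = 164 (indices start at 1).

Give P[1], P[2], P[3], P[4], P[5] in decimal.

P[1] = 30, P[2] = 133, P[3] = 246, P[4] = 13, P[5] = 102

CFB decryption: P_i = C_i ⊕ E(K, C_{i−1}), with C_{0} = IV.
P[1]: E(K, 156) = 210; 204 ⊕ 210 = 30.
P[2]: E(K, 204) = 2; 135 ⊕ 2 = 133.
P[3]: E(K, 135) = 189; 75 ⊕ 189 = 246.
P[4]: E(K, 75) = 129; 140 ⊕ 129 = 13.
P[5]: E(K, 140) = 194; 164 ⊕ 194 = 102.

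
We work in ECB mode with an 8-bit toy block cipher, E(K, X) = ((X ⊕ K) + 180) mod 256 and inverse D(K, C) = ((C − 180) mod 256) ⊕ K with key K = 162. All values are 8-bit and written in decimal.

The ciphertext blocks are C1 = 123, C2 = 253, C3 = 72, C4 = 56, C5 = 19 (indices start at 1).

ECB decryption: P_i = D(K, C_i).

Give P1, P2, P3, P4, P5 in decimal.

P1 = 101, P2 = 235, P3 = 54, P4 = 38, P5 = 253

P1: D(K, 123) = 101.
P2: D(K, 253) = 235.
P3: D(K, 72) = 54.
P4: D(K, 56) = 38.
P5: D(K, 19) = 253.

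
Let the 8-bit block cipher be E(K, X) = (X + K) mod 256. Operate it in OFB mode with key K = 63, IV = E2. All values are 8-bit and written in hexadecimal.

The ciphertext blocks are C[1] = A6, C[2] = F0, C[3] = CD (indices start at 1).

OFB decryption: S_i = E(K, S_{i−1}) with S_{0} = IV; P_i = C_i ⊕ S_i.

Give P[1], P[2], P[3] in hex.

P[1] = E3, P[2] = 58, P[3] = C6

P[1]: S = E(K, E2) = 45; A6 ⊕ 45 = E3.
P[2]: S = E(K, 45) = A8; F0 ⊕ A8 = 58.
P[3]: S = E(K, A8) = 0B; CD ⊕ 0B = C6.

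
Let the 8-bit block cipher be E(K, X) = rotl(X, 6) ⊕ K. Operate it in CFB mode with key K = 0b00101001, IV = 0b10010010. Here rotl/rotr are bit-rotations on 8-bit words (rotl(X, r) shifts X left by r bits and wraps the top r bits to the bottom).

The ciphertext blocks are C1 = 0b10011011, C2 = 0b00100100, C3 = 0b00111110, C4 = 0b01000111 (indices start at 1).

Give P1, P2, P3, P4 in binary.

P1 = 0b00010110, P2 = 0b11101011, P3 = 0b00011110, P4 = 0b11100001

CFB decryption: P_i = C_i ⊕ E(K, C_{i−1}), with C_{0} = IV.
P1: E(K, 0b10010010) = 0b10001101; 0b10011011 ⊕ 0b10001101 = 0b00010110.
P2: E(K, 0b10011011) = 0b11001111; 0b00100100 ⊕ 0b11001111 = 0b11101011.
P3: E(K, 0b00100100) = 0b00100000; 0b00111110 ⊕ 0b00100000 = 0b00011110.
P4: E(K, 0b00111110) = 0b10100110; 0b01000111 ⊕ 0b10100110 = 0b11100001.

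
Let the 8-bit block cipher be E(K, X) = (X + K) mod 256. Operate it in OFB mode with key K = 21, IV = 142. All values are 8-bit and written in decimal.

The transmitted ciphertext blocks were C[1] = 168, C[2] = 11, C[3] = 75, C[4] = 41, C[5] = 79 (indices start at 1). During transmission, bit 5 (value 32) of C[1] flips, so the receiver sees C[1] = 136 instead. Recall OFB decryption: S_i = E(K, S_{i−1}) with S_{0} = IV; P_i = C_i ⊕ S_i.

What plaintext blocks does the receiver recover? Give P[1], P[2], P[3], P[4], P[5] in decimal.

P[1] = 43, P[2] = 179, P[3] = 134, P[4] = 203, P[5] = 184

Only C[1] changed, to 136. In OFB, a change in C_i flips the same bit in P_i only; the keystream is unaffected. Decrypting the received ciphertext:
P[1]: S = E(K, 142) = 163; 136 ⊕ 163 = 43.
P[2]: S = E(K, 163) = 184; 11 ⊕ 184 = 179.
P[3]: S = E(K, 184) = 205; 75 ⊕ 205 = 134.
P[4]: S = E(K, 205) = 226; 41 ⊕ 226 = 203.
P[5]: S = E(K, 226) = 247; 79 ⊕ 247 = 184.
Blocks that differ from the original plaintext: P[1].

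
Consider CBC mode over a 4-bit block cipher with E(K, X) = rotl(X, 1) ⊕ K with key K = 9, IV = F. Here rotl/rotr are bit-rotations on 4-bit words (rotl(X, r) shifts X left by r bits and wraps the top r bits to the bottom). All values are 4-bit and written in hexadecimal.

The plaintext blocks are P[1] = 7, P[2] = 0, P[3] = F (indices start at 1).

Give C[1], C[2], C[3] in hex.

CBC encryption: C_i = E(K, P_i ⊕ C_{i−1}), with C_{0} = IV.
C[1]: P[1] ⊕ F = 8; E(K, 8) = 8.
C[2]: P[2] ⊕ 8 = 8; E(K, 8) = 8.
C[3]: P[3] ⊕ 8 = 7; E(K, 7) = 7.

C[1] = 8, C[2] = 8, C[3] = 7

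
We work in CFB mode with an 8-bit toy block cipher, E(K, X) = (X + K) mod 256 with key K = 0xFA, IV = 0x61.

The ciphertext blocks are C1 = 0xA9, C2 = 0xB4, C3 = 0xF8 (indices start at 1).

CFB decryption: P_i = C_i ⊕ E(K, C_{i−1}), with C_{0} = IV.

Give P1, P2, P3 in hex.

P1 = 0xF2, P2 = 0x17, P3 = 0x56

P1: E(K, 0x61) = 0x5B; 0xA9 ⊕ 0x5B = 0xF2.
P2: E(K, 0xA9) = 0xA3; 0xB4 ⊕ 0xA3 = 0x17.
P3: E(K, 0xB4) = 0xAE; 0xF8 ⊕ 0xAE = 0x56.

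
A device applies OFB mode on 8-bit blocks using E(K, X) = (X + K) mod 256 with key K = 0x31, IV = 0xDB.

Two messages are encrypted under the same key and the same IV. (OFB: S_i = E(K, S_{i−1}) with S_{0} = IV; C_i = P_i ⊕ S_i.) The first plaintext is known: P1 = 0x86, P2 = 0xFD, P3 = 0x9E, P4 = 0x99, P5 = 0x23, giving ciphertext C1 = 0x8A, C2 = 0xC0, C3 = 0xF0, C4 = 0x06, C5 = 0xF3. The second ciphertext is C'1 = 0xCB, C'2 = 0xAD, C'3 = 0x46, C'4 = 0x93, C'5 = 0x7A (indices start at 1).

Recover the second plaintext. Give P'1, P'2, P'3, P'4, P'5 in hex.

P'1 = 0xC7, P'2 = 0x90, P'3 = 0x28, P'4 = 0x0C, P'5 = 0xAA

In OFB with a reused IV, both messages share the same keystream S_i, so C_i ⊕ C'_i = P_i ⊕ P'_i and thus P'_i = P_i ⊕ C_i ⊕ C'_i.
P'1: 0x86 ⊕ 0x8A ⊕ 0xCB = 0xC7.
P'2: 0xFD ⊕ 0xC0 ⊕ 0xAD = 0x90.
P'3: 0x9E ⊕ 0xF0 ⊕ 0x46 = 0x28.
P'4: 0x99 ⊕ 0x06 ⊕ 0x93 = 0x0C.
P'5: 0x23 ⊕ 0xF3 ⊕ 0x7A = 0xAA.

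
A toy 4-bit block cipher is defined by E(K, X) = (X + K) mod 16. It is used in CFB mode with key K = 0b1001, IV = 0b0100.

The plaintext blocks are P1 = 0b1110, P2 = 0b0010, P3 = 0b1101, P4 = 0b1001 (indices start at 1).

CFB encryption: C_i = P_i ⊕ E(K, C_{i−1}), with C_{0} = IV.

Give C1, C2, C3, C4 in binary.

C1: E(K, 0b0100) = 0b1101; 0b1110 ⊕ 0b1101 = 0b0011.
C2: E(K, 0b0011) = 0b1100; 0b0010 ⊕ 0b1100 = 0b1110.
C3: E(K, 0b1110) = 0b0111; 0b1101 ⊕ 0b0111 = 0b1010.
C4: E(K, 0b1010) = 0b0011; 0b1001 ⊕ 0b0011 = 0b1010.

C1 = 0b0011, C2 = 0b1110, C3 = 0b1010, C4 = 0b1010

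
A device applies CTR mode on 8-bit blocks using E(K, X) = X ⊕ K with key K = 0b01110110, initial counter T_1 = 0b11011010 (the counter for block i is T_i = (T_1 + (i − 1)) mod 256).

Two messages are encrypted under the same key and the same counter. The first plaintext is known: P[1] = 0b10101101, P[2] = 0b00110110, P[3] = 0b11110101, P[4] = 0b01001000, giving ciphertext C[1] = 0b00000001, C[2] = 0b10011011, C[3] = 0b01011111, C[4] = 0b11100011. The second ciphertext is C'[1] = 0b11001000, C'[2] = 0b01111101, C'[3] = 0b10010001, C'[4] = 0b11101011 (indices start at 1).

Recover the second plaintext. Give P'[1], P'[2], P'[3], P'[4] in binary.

P'[1] = 0b01100100, P'[2] = 0b11010000, P'[3] = 0b00111011, P'[4] = 0b01000000

In CTR with a reused counter, both messages share the same keystream S_i, so C_i ⊕ C'_i = P_i ⊕ P'_i and thus P'_i = P_i ⊕ C_i ⊕ C'_i.
P'[1]: 0b10101101 ⊕ 0b00000001 ⊕ 0b11001000 = 0b01100100.
P'[2]: 0b00110110 ⊕ 0b10011011 ⊕ 0b01111101 = 0b11010000.
P'[3]: 0b11110101 ⊕ 0b01011111 ⊕ 0b10010001 = 0b00111011.
P'[4]: 0b01001000 ⊕ 0b11100011 ⊕ 0b11101011 = 0b01000000.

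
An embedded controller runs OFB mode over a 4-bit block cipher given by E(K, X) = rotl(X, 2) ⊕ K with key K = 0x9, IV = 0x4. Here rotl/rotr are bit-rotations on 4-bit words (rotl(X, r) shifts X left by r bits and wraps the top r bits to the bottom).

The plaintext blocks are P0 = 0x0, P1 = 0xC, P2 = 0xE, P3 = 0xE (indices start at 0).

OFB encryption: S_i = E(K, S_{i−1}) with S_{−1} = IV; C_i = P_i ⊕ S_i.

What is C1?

C0: S = E(K, 0x4) = 0x8; 0x0 ⊕ 0x8 = 0x8.
C1: S = E(K, 0x8) = 0xB; 0xC ⊕ 0xB = 0x7.

C1 = 0x7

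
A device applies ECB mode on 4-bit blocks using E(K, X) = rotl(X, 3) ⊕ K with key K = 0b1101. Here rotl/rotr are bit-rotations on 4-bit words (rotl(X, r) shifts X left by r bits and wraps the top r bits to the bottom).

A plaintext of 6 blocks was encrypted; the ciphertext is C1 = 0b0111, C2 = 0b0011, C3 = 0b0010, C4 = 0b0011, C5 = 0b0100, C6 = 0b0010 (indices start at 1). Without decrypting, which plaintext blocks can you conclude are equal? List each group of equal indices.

ECB encrypts each block independently with the same key, so equal ciphertext blocks imply equal plaintext blocks.
C2 = C4 = 0b0011, so P2 = P4.
C3 = C6 = 0b0010, so P3 = P6.

P2 = P4; P3 = P6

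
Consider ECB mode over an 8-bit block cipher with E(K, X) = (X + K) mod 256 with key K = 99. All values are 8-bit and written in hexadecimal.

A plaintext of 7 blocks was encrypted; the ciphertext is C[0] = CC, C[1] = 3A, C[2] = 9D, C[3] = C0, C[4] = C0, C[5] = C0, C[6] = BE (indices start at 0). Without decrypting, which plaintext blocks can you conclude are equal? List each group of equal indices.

P[3] = P[4] = P[5]

ECB encrypts each block independently with the same key, so equal ciphertext blocks imply equal plaintext blocks.
C[3] = C[4] = C[5] = C0, so P[3] = P[4] = P[5].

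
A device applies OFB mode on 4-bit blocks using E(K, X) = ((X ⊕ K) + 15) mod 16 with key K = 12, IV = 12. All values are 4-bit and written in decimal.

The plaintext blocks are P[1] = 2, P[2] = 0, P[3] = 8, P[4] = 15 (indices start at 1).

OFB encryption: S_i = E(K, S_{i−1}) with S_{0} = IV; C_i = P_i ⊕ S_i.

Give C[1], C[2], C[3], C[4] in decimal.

C[1] = 13, C[2] = 2, C[3] = 5, C[4] = 15

C[1]: S = E(K, 12) = 15; 2 ⊕ 15 = 13.
C[2]: S = E(K, 15) = 2; 0 ⊕ 2 = 2.
C[3]: S = E(K, 2) = 13; 8 ⊕ 13 = 5.
C[4]: S = E(K, 13) = 0; 15 ⊕ 0 = 15.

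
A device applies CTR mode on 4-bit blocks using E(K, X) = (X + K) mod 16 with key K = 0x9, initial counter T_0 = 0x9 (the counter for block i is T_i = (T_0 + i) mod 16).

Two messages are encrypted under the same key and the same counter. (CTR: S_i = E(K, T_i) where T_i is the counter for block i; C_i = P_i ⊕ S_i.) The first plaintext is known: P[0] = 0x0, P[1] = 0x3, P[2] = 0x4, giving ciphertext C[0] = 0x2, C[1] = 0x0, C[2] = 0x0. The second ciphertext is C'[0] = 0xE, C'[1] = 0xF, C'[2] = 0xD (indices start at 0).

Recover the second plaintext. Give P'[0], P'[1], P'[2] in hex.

In CTR with a reused counter, both messages share the same keystream S_i, so C_i ⊕ C'_i = P_i ⊕ P'_i and thus P'_i = P_i ⊕ C_i ⊕ C'_i.
P'[0]: 0x0 ⊕ 0x2 ⊕ 0xE = 0xC.
P'[1]: 0x3 ⊕ 0x0 ⊕ 0xF = 0xC.
P'[2]: 0x4 ⊕ 0x0 ⊕ 0xD = 0x9.

P'[0] = 0xC, P'[1] = 0xC, P'[2] = 0x9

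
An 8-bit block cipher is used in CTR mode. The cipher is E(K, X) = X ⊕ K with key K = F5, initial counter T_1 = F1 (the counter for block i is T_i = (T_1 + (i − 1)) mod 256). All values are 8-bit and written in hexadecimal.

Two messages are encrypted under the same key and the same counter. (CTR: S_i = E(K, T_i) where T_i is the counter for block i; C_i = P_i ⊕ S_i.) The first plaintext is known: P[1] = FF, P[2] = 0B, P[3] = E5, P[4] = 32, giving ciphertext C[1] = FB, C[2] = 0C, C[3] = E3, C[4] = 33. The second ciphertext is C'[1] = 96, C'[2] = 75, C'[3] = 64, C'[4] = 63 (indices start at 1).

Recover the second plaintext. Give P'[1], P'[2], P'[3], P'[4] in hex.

In CTR with a reused counter, both messages share the same keystream S_i, so C_i ⊕ C'_i = P_i ⊕ P'_i and thus P'_i = P_i ⊕ C_i ⊕ C'_i.
P'[1]: FF ⊕ FB ⊕ 96 = 92.
P'[2]: 0B ⊕ 0C ⊕ 75 = 72.
P'[3]: E5 ⊕ E3 ⊕ 64 = 62.
P'[4]: 32 ⊕ 33 ⊕ 63 = 62.

P'[1] = 92, P'[2] = 72, P'[3] = 62, P'[4] = 62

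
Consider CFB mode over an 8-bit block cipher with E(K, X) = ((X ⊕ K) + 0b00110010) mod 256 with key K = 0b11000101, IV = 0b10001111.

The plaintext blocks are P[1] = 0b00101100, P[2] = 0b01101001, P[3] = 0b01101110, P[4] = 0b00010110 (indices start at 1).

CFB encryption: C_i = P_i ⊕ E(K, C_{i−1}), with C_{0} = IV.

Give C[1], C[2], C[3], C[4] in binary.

C[1] = 0b01010000, C[2] = 0b10101110, C[3] = 0b11110011, C[4] = 0b01111110

C[1]: E(K, 0b10001111) = 0b01111100; 0b00101100 ⊕ 0b01111100 = 0b01010000.
C[2]: E(K, 0b01010000) = 0b11000111; 0b01101001 ⊕ 0b11000111 = 0b10101110.
C[3]: E(K, 0b10101110) = 0b10011101; 0b01101110 ⊕ 0b10011101 = 0b11110011.
C[4]: E(K, 0b11110011) = 0b01101000; 0b00010110 ⊕ 0b01101000 = 0b01111110.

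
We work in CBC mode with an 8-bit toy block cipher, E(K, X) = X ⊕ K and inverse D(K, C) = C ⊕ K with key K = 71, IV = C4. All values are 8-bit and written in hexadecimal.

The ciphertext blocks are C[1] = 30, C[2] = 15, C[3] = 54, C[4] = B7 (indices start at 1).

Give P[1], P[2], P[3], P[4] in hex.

CBC decryption: P_i = D(K, C_i) ⊕ C_{i−1}, with C_{0} = IV.
P[1]: D(K, 30) = 41; 41 ⊕ C4 = 85.
P[2]: D(K, 15) = 64; 64 ⊕ 30 = 54.
P[3]: D(K, 54) = 25; 25 ⊕ 15 = 30.
P[4]: D(K, B7) = C6; C6 ⊕ 54 = 92.

P[1] = 85, P[2] = 54, P[3] = 30, P[4] = 92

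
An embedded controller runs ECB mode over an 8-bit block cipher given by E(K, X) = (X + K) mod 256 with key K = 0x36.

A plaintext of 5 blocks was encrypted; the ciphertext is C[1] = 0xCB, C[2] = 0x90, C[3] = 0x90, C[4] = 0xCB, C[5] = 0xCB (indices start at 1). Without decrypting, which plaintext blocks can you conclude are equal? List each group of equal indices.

P[1] = P[4] = P[5]; P[2] = P[3]

ECB encrypts each block independently with the same key, so equal ciphertext blocks imply equal plaintext blocks.
C[1] = C[4] = C[5] = 0xCB, so P[1] = P[4] = P[5].
C[2] = C[3] = 0x90, so P[2] = P[3].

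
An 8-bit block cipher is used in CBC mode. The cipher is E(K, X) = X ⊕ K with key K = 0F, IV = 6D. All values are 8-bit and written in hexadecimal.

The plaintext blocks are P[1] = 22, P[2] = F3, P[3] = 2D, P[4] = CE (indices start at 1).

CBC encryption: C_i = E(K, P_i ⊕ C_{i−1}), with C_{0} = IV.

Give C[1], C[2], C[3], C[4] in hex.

C[1]: P[1] ⊕ 6D = 4F; E(K, 4F) = 40.
C[2]: P[2] ⊕ 40 = B3; E(K, B3) = BC.
C[3]: P[3] ⊕ BC = 91; E(K, 91) = 9E.
C[4]: P[4] ⊕ 9E = 50; E(K, 50) = 5F.

C[1] = 40, C[2] = BC, C[3] = 9E, C[4] = 5F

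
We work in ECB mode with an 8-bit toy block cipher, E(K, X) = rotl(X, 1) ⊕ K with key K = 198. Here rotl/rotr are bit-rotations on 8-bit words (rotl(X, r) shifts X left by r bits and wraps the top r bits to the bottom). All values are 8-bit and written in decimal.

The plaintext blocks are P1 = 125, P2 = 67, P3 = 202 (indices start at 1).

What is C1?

C1 = 60

ECB encryption: C_i = E(K, P_i).
C1: E(K, 125) = 60.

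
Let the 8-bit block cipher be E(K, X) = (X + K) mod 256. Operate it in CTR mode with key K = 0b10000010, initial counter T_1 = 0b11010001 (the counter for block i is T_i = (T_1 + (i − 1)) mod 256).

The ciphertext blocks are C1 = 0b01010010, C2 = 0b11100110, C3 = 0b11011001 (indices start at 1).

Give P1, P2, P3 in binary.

P1 = 0b00000001, P2 = 0b10110010, P3 = 0b10001100

CTR decryption: S_i = E(K, T_i) where T_i is the counter for block i; P_i = C_i ⊕ S_i.
P1: T = 0b11010001, S = E(K, T) = 0b01010011; 0b01010010 ⊕ 0b01010011 = 0b00000001.
P2: T = 0b11010010, S = E(K, T) = 0b01010100; 0b11100110 ⊕ 0b01010100 = 0b10110010.
P3: T = 0b11010011, S = E(K, T) = 0b01010101; 0b11011001 ⊕ 0b01010101 = 0b10001100.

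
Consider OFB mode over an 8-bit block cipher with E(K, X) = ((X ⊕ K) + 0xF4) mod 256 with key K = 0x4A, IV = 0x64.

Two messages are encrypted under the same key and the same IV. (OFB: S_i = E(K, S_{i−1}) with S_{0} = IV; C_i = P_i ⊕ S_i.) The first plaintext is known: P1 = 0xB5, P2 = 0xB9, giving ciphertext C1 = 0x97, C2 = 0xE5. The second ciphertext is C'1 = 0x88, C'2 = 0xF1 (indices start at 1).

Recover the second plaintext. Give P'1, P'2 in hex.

P'1 = 0xAA, P'2 = 0xAD

In OFB with a reused IV, both messages share the same keystream S_i, so C_i ⊕ C'_i = P_i ⊕ P'_i and thus P'_i = P_i ⊕ C_i ⊕ C'_i.
P'1: 0xB5 ⊕ 0x97 ⊕ 0x88 = 0xAA.
P'2: 0xB9 ⊕ 0xE5 ⊕ 0xF1 = 0xAD.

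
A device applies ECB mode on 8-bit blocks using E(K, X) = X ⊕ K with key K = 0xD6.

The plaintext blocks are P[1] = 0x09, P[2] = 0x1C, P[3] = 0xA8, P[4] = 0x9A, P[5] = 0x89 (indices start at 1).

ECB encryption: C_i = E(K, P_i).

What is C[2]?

C[2]: E(K, 0x1C) = 0xCA.

C[2] = 0xCA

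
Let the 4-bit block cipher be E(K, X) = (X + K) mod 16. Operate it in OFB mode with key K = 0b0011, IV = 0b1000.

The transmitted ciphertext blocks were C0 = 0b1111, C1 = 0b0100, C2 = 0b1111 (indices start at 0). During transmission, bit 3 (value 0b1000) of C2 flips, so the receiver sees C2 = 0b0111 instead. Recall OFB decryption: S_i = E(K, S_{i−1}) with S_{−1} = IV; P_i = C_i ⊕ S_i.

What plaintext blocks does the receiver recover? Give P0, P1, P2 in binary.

P0 = 0b0100, P1 = 0b1010, P2 = 0b0110

Only C2 changed, to 0b0111. In OFB, a change in C_i flips the same bit in P_i only; the keystream is unaffected. Decrypting the received ciphertext:
P0: S = E(K, 0b1000) = 0b1011; 0b1111 ⊕ 0b1011 = 0b0100.
P1: S = E(K, 0b1011) = 0b1110; 0b0100 ⊕ 0b1110 = 0b1010.
P2: S = E(K, 0b1110) = 0b0001; 0b0111 ⊕ 0b0001 = 0b0110.
Blocks that differ from the original plaintext: P2.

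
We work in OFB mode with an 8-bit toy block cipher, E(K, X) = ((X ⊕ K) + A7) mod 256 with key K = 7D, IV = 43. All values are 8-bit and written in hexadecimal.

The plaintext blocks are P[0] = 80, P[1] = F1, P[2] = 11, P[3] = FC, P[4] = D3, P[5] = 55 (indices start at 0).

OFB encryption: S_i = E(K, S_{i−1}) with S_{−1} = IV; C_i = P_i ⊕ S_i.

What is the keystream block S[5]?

C[0]: S = E(K, 43) = E5; 80 ⊕ E5 = 65.
C[1]: S = E(K, E5) = 3F; F1 ⊕ 3F = CE.
C[2]: S = E(K, 3F) = E9; 11 ⊕ E9 = F8.
C[3]: S = E(K, E9) = 3B; FC ⊕ 3B = C7.
C[4]: S = E(K, 3B) = ED; D3 ⊕ ED = 3E.
C[5]: S = E(K, ED) = 37; 55 ⊕ 37 = 62.
So S[5] = 37.

37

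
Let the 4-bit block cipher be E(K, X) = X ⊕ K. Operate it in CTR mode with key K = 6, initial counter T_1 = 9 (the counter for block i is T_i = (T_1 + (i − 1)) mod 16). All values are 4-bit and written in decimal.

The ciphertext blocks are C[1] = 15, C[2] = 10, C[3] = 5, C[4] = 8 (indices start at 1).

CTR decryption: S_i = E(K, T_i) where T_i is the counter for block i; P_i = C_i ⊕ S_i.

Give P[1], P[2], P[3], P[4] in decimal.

P[1]: T = 9, S = E(K, T) = 15; 15 ⊕ 15 = 0.
P[2]: T = 10, S = E(K, T) = 12; 10 ⊕ 12 = 6.
P[3]: T = 11, S = E(K, T) = 13; 5 ⊕ 13 = 8.
P[4]: T = 12, S = E(K, T) = 10; 8 ⊕ 10 = 2.

P[1] = 0, P[2] = 6, P[3] = 8, P[4] = 2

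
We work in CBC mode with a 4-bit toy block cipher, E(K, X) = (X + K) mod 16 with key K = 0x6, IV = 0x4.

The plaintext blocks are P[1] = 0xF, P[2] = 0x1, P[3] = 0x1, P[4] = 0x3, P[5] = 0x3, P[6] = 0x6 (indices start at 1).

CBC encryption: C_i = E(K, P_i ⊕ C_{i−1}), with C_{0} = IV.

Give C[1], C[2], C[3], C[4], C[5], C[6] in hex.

C[1] = 0x1, C[2] = 0x6, C[3] = 0xD, C[4] = 0x4, C[5] = 0xD, C[6] = 0x1

C[1]: P[1] ⊕ 0x4 = 0xB; E(K, 0xB) = 0x1.
C[2]: P[2] ⊕ 0x1 = 0x0; E(K, 0x0) = 0x6.
C[3]: P[3] ⊕ 0x6 = 0x7; E(K, 0x7) = 0xD.
C[4]: P[4] ⊕ 0xD = 0xE; E(K, 0xE) = 0x4.
C[5]: P[5] ⊕ 0x4 = 0x7; E(K, 0x7) = 0xD.
C[6]: P[6] ⊕ 0xD = 0xB; E(K, 0xB) = 0x1.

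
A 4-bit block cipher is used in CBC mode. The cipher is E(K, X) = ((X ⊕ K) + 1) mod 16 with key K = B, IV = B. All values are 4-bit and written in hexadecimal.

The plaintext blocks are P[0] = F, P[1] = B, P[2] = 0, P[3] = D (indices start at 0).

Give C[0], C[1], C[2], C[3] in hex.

C[0] = 0, C[1] = 1, C[2] = B, C[3] = E

CBC encryption: C_i = E(K, P_i ⊕ C_{i−1}), with C_{−1} = IV.
C[0]: P[0] ⊕ B = 4; E(K, 4) = 0.
C[1]: P[1] ⊕ 0 = B; E(K, B) = 1.
C[2]: P[2] ⊕ 1 = 1; E(K, 1) = B.
C[3]: P[3] ⊕ B = 6; E(K, 6) = E.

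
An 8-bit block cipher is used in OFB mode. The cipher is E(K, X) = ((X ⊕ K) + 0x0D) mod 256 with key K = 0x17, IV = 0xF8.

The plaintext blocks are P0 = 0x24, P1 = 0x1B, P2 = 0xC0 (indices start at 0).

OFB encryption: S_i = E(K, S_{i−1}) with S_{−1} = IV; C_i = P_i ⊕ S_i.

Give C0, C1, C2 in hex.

C0: S = E(K, 0xF8) = 0xFC; 0x24 ⊕ 0xFC = 0xD8.
C1: S = E(K, 0xFC) = 0xF8; 0x1B ⊕ 0xF8 = 0xE3.
C2: S = E(K, 0xF8) = 0xFC; 0xC0 ⊕ 0xFC = 0x3C.

C0 = 0xD8, C1 = 0xE3, C2 = 0x3C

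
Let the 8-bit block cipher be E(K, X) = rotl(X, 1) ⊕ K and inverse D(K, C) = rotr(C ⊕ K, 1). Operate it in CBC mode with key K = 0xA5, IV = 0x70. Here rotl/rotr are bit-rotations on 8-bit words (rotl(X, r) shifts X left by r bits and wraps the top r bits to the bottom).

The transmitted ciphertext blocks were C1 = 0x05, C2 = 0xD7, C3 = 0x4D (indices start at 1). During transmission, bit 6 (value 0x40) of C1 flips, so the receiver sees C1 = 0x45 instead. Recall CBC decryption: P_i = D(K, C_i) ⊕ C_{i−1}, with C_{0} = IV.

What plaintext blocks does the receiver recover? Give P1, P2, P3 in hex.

P1 = 0x00, P2 = 0x7C, P3 = 0xA3

Only C1 changed, to 0x45. In CBC, a change in C_i garbles P_i and flips the same bit in P_{i+1}. Decrypting the received ciphertext:
P1: D(K, 0x45) = 0x70; 0x70 ⊕ 0x70 = 0x00.
P2: D(K, 0xD7) = 0x39; 0x39 ⊕ 0x45 = 0x7C.
P3: D(K, 0x4D) = 0x74; 0x74 ⊕ 0xD7 = 0xA3.
Blocks that differ from the original plaintext: P1, P2.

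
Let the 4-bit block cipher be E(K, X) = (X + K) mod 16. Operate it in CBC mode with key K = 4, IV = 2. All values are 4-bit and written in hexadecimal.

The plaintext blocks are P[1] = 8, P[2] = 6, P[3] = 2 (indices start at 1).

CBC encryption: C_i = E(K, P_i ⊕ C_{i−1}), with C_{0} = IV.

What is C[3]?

C[1]: P[1] ⊕ 2 = A; E(K, A) = E.
C[2]: P[2] ⊕ E = 8; E(K, 8) = C.
C[3]: P[3] ⊕ C = E; E(K, E) = 2.

C[3] = 2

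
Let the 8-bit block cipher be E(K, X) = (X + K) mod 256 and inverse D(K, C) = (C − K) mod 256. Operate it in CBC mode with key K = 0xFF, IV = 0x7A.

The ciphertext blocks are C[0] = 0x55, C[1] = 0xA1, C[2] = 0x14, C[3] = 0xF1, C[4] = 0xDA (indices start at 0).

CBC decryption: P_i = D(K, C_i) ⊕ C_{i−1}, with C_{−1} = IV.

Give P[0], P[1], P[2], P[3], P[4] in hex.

P[0]: D(K, 0x55) = 0x56; 0x56 ⊕ 0x7A = 0x2C.
P[1]: D(K, 0xA1) = 0xA2; 0xA2 ⊕ 0x55 = 0xF7.
P[2]: D(K, 0x14) = 0x15; 0x15 ⊕ 0xA1 = 0xB4.
P[3]: D(K, 0xF1) = 0xF2; 0xF2 ⊕ 0x14 = 0xE6.
P[4]: D(K, 0xDA) = 0xDB; 0xDB ⊕ 0xF1 = 0x2A.

P[0] = 0x2C, P[1] = 0xF7, P[2] = 0xB4, P[3] = 0xE6, P[4] = 0x2A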